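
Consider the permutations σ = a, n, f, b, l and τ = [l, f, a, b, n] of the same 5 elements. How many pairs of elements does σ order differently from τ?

7

Assign each item its position (1..5) in the first ordering, then rewrite the second ordering as that position sequence:
positions: a→1, n→2, f→3, b→4, l→5
second ordering as positions: [5, 3, 1, 4, 2]
Discordant pairs = inversions in this position sequence.
5: 3, 1, 4, 2 → 4
3: 1, 2 → 2
1: 0
4: 2 → 1
2: 0
Total: 4 + 2 + 0 + 1 + 0 = 7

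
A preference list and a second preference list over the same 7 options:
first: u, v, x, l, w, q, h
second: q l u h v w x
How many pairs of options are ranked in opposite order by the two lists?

12

Assign each item its position (1..7) in the first ordering, then rewrite the second ordering as that position sequence:
positions: u→1, v→2, x→3, l→4, w→5, q→6, h→7
second ordering as positions: [6, 4, 1, 7, 2, 5, 3]
Discordant pairs = inversions in this position sequence.
6: 4, 1, 2, 5, 3 → 5
4: 1, 2, 3 → 3
1: 0
7: 2, 5, 3 → 3
2: 0
5: 3 → 1
3: 0
Total: 5 + 3 + 0 + 3 + 0 + 1 + 0 = 12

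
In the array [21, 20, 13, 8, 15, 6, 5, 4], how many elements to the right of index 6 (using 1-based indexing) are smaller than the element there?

The element at index 6 is 6.
Elements after it: 5, 4
Those smaller than 6: 5, 4

2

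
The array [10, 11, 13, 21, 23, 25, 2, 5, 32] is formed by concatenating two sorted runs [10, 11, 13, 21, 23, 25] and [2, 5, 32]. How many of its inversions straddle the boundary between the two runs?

12

Take each right-half value and tally the left-half values above it:
r = 2: 10, 11, 13, 21, 23, 25 → 6
r = 5: 10, 11, 13, 21, 23, 25 → 6
r = 32: none → 0
Cross-inversions: 6 + 6 + 0 = 12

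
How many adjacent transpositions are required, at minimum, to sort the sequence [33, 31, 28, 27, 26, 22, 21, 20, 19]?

Swaps: 36

Minimum adjacent swaps = number of inversions (each swap of adjacent out-of-order elements removes one inversion and no swap can remove more).
Count inversions — for each element, later elements that are smaller:
33: 31, 28, 27, 26, 22, 21, 20, 19 → 8
31: 28, 27, 26, 22, 21, 20, 19 → 7
28: 27, 26, 22, 21, 20, 19 → 6
27: 26, 22, 21, 20, 19 → 5
26: 22, 21, 20, 19 → 4
22: 21, 20, 19 → 3
21: 20, 19 → 2
20: 19 → 1
19: none → 0
Total inversions: 8 + 7 + 6 + 5 + 4 + 3 + 2 + 1 + 0 = 36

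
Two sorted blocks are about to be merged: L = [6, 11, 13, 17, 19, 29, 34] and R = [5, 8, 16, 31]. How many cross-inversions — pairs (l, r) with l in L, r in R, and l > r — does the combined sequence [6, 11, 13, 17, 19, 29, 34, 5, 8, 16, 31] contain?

18 split inversions

Take each right-half value and tally the left-half values above it:
r = 5: 6, 11, 13, 17, 19, 29, 34 → 7
r = 8: 11, 13, 17, 19, 29, 34 → 6
r = 16: 17, 19, 29, 34 → 4
r = 31: 34 → 1
Cross-inversions: 7 + 6 + 4 + 1 = 18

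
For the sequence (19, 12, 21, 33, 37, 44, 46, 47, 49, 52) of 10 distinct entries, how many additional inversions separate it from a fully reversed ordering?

Maximum inversions for 10 distinct elements is C(10, 2) = 10·9/2 = 45.
Current inversions — for each element, count later smaller elements:
19: 1
12: 0
21: 0
33: 0
37: 0
44: 0
46: 0
47: 0
49: 0
52: 0
Current total: 1 + 0 + 0 + 0 + 0 + 0 + 0 + 0 + 0 + 0 = 1
Shortfall: 45 − 1 = 44

44 inversions short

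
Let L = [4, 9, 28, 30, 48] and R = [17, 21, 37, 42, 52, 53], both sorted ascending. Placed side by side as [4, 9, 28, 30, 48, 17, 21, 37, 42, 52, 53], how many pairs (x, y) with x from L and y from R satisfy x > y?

8 cross-inversions

Count, for every r in R, how many entries of L exceed r:
r = 17: 28, 30, 48 → 3
r = 21: 28, 30, 48 → 3
r = 37: 48 → 1
r = 42: 48 → 1
r = 52: none → 0
r = 53: none → 0
Cross-inversions: 3 + 3 + 1 + 1 + 0 + 0 = 8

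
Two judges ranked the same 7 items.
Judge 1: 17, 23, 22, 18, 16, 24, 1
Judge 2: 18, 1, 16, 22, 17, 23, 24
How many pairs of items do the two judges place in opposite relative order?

13

Assign each item its position (1..7) in the first ordering, then rewrite the second ordering as that position sequence:
positions: 17→1, 23→2, 22→3, 18→4, 16→5, 24→6, 1→7
second ordering as positions: [4, 7, 5, 3, 1, 2, 6]
Discordant pairs = inversions in this position sequence.
4: 3, 1, 2 → 3
7: 5, 3, 1, 2, 6 → 5
5: 3, 1, 2 → 3
3: 1, 2 → 2
1: 0
2: 0
6: 0
Total: 3 + 5 + 3 + 2 + 0 + 0 + 0 = 13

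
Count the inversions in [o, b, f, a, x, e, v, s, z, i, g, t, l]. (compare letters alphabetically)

31

Element-by-element contributions:
o → b, f, a, e, i, g, l → 7
b → a → 1
f → a, e → 2
a → none → 0
x → e, v, s, i, g, t, l → 7
e → none → 0
v → s, i, g, t, l → 5
s → i, g, l → 3
z → i, g, t, l → 4
i → g → 1
g → none → 0
t → l → 1
l → none → 0
Sum: 7 + 1 + 2 + 0 + 7 + 0 + 5 + 3 + 4 + 1 + 0 + 1 + 0 = 31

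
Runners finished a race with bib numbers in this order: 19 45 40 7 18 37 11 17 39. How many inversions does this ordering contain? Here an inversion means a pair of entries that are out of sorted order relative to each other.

21

Sweep left to right; for each value list the smaller values that follow it:
19 → 7, 18, 11, 17 → 4
45 → 40, 7, 18, 37, 11, 17, 39 → 7
40 → 7, 18, 37, 11, 17, 39 → 6
7 → none → 0
18 → 11, 17 → 2
37 → 11, 17 → 2
11 → none → 0
17 → none → 0
39 → none → 0
Sum: 4 + 7 + 6 + 0 + 2 + 2 + 0 + 0 + 0 = 21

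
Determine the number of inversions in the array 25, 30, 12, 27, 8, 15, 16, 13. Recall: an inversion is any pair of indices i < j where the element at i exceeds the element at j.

18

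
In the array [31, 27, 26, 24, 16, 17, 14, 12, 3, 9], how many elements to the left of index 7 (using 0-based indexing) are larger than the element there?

The element at index 7 is 12.
Elements before it: 31, 27, 26, 24, 16, 17, 14
Those larger than 12: 31, 27, 26, 24, 16, 17, 14

7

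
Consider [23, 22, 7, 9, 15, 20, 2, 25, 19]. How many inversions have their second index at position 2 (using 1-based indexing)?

The element at index 2 is 22.
Elements before it: 23
Those larger than 22: 23

1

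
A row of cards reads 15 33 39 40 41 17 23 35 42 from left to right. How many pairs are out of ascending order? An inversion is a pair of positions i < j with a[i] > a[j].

Element-by-element contributions:
15: 0
33: 2
39: 3
40: 3
41: 3
17: 0
23: 0
35: 0
42: 0
Sum: 0 + 2 + 3 + 3 + 3 + 0 + 0 + 0 + 0 = 11

Out-of-order pairs: 11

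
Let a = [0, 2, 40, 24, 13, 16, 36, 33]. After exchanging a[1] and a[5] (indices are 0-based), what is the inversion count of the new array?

11 inversions

Positions 1 and 5 hold 2 and 16; after swapping, the array is [0, 16, 40, 24, 13, 2, 36, 33].
Count, for each position, how many later elements it exceeds:
0 → none → 0
16 → 13, 2 → 2
40 → 24, 13, 2, 36, 33 → 5
24 → 13, 2 → 2
13 → 2 → 1
2 → none → 0
36 → 33 → 1
33 → none → 0
Sum: 0 + 2 + 5 + 2 + 1 + 0 + 1 + 0 = 11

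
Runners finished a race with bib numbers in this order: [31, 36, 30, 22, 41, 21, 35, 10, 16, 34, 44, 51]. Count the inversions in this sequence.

Element-by-element contributions:
31: 5
36: 7
30: 4
22: 3
41: 5
21: 2
35: 3
10: 0
16: 0
34: 0
44: 0
51: 0
Sum: 5 + 7 + 4 + 3 + 5 + 2 + 3 + 0 + 0 + 0 + 0 + 0 = 29

There are 29 inversions.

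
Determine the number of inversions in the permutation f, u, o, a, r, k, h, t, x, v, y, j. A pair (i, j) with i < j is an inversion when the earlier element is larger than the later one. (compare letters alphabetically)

For each element, count later entries that are smaller:
f → a → 1
u → o, a, r, k, h, t, j → 7
o → a, k, h, j → 4
a → none → 0
r → k, h, j → 3
k → h, j → 2
h → none → 0
t → j → 1
x → v, j → 2
v → j → 1
y → j → 1
j → none → 0
Sum: 1 + 7 + 4 + 0 + 3 + 2 + 0 + 1 + 2 + 1 + 1 + 0 = 22

22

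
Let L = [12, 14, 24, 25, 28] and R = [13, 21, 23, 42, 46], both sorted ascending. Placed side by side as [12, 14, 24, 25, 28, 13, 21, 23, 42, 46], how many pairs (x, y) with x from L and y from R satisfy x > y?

Take each right-half value and tally the left-half values above it:
r = 13: 14, 24, 25, 28 → 4
r = 21: 24, 25, 28 → 3
r = 23: 24, 25, 28 → 3
r = 42: none → 0
r = 46: none → 0
Cross-inversions: 4 + 3 + 3 + 0 + 0 = 10

There are 10 split inversions.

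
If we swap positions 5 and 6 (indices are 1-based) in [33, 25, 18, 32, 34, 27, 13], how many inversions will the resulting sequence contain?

Positions 5 and 6 hold 34 and 27; after swapping, the array is [33, 25, 18, 32, 27, 34, 13].
Element-by-element contributions:
33 → 25, 18, 32, 27, 13 → 5
25 → 18, 13 → 2
18 → 13 → 1
32 → 27, 13 → 2
27 → 13 → 1
34 → 13 → 1
13 → none → 0
Sum: 5 + 2 + 1 + 2 + 1 + 1 + 0 = 12

12 inversions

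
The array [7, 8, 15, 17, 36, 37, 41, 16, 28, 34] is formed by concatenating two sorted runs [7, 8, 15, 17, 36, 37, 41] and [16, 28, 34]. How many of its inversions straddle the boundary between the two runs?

10

Take each right-half value and tally the left-half values above it:
r = 16: 17, 36, 37, 41 → 4
r = 28: 36, 37, 41 → 3
r = 34: 36, 37, 41 → 3
Cross-inversions: 4 + 3 + 3 = 10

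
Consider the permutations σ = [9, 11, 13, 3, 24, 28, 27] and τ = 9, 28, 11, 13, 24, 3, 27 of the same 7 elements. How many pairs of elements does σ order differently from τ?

Assign each item its position (1..7) in the first ordering, then rewrite the second ordering as that position sequence:
positions: 9→1, 11→2, 13→3, 3→4, 24→5, 28→6, 27→7
second ordering as positions: [1, 6, 2, 3, 5, 4, 7]
Discordant pairs = inversions in this position sequence.
1: 0
6: 2, 3, 5, 4 → 4
2: 0
3: 0
5: 4 → 1
4: 0
7: 0
Total: 0 + 4 + 0 + 0 + 1 + 0 + 0 = 5

5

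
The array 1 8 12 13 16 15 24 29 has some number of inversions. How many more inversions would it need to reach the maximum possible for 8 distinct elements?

Maximum inversions for 8 distinct elements is C(8, 2) = 8·7/2 = 28.
Current inversions — for each element, count later smaller elements:
1: 0
8: 0
12: 0
13: 0
16: 1
15: 0
24: 0
29: 0
Current total: 0 + 0 + 0 + 0 + 1 + 0 + 0 + 0 = 1
Shortfall: 28 − 1 = 27

27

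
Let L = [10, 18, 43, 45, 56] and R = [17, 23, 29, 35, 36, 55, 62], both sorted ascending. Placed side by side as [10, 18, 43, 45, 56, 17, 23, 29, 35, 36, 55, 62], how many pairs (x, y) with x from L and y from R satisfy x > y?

17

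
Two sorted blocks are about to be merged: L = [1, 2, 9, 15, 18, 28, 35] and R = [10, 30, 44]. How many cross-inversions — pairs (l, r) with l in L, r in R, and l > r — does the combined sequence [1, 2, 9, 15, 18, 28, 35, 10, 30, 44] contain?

Count, for every r in R, how many entries of L exceed r:
r = 10: 15, 18, 28, 35 → 4
r = 30: 35 → 1
r = 44: none → 0
Cross-inversions: 4 + 1 + 0 = 5

5 split inversions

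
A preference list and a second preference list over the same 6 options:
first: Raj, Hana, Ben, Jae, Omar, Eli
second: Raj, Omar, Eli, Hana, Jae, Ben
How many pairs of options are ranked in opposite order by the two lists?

Assign each item its position (1..6) in the first ordering, then rewrite the second ordering as that position sequence:
positions: Raj→1, Hana→2, Ben→3, Jae→4, Omar→5, Eli→6
second ordering as positions: [1, 5, 6, 2, 4, 3]
Discordant pairs = inversions in this position sequence.
1: 0
5: 2, 4, 3 → 3
6: 2, 4, 3 → 3
2: 0
4: 3 → 1
3: 0
Total: 0 + 3 + 3 + 0 + 1 + 0 = 7

7 pairs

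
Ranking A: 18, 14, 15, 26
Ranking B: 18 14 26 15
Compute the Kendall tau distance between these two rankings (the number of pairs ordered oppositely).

1 discordant pair

Assign each item its position (1..4) in the first ordering, then rewrite the second ordering as that position sequence:
positions: 18→1, 14→2, 15→3, 26→4
second ordering as positions: [1, 2, 4, 3]
Discordant pairs = inversions in this position sequence.
1: 0
2: 0
4: 3 → 1
3: 0
Total: 0 + 0 + 1 + 0 = 1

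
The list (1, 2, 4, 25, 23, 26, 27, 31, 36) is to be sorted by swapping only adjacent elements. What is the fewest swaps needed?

1

Each adjacent swap fixes exactly one inversion, so the minimum swap count equals the number of inversions.
Count inversions — for each element, later elements that are smaller:
1: none → 0
2: none → 0
4: none → 0
25: 23 → 1
23: none → 0
26: none → 0
27: none → 0
31: none → 0
36: none → 0
Total inversions: 0 + 0 + 0 + 1 + 0 + 0 + 0 + 0 + 0 = 1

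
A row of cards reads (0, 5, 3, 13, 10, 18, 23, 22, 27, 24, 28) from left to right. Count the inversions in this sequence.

4

Element-by-element contributions:
0 → none → 0
5 → 3 → 1
3 → none → 0
13 → 10 → 1
10 → none → 0
18 → none → 0
23 → 22 → 1
22 → none → 0
27 → 24 → 1
24 → none → 0
28 → none → 0
Sum: 0 + 1 + 0 + 1 + 0 + 0 + 1 + 0 + 1 + 0 + 0 = 4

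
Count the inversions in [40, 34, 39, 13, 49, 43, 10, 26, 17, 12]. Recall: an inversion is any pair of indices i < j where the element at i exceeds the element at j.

31 inversions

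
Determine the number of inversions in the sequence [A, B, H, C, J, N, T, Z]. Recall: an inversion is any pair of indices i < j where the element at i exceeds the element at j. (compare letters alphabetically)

Inversions: 1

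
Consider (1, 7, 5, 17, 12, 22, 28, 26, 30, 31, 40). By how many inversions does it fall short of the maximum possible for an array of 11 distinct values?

Maximum inversions for 11 distinct elements is C(11, 2) = 11·10/2 = 55.
Current inversions — for each element, count later smaller elements:
1: 0
7: 1
5: 0
17: 1
12: 0
22: 0
28: 1
26: 0
30: 0
31: 0
40: 0
Current total: 0 + 1 + 0 + 1 + 0 + 0 + 1 + 0 + 0 + 0 + 0 = 3
Shortfall: 55 − 3 = 52

52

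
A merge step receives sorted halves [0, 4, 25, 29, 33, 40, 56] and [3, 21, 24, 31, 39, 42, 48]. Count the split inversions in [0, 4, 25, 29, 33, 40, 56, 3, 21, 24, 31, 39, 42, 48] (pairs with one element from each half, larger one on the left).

Cross-inversions: 23

Count, for every r in R, how many entries of L exceed r:
r = 3: 4, 25, 29, 33, 40, 56 → 6
r = 21: 25, 29, 33, 40, 56 → 5
r = 24: 25, 29, 33, 40, 56 → 5
r = 31: 33, 40, 56 → 3
r = 39: 40, 56 → 2
r = 42: 56 → 1
r = 48: 56 → 1
Cross-inversions: 6 + 5 + 5 + 3 + 2 + 1 + 1 = 23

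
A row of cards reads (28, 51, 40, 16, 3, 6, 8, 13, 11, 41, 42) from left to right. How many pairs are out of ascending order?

There are 27 inversions.

Element-by-element contributions:
28: 6
51: 9
40: 6
16: 5
3: 0
6: 0
8: 0
13: 1
11: 0
41: 0
42: 0
Sum: 6 + 9 + 6 + 5 + 0 + 0 + 0 + 1 + 0 + 0 + 0 = 27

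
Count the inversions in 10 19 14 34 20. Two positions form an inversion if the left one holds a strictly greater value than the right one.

Out-of-order index pairs (1-indexed):
(2,3): 19 > 14
(4,5): 34 > 20
That's 2 pairs.

2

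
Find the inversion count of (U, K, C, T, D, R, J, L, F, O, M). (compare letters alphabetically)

29

For each element, count later entries that are smaller:
U → K, C, T, D, R, J, L, F, O, M → 10
K → C, D, J, F → 4
C → none → 0
T → D, R, J, L, F, O, M → 7
D → none → 0
R → J, L, F, O, M → 5
J → F → 1
L → F → 1
F → none → 0
O → M → 1
M → none → 0
Sum: 10 + 4 + 0 + 7 + 0 + 5 + 1 + 1 + 0 + 1 + 0 = 29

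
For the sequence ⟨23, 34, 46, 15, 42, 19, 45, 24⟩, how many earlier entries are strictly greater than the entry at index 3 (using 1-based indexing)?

The element at index 3 is 46.
Elements before it: 23, 34
None of them are larger than 46.

0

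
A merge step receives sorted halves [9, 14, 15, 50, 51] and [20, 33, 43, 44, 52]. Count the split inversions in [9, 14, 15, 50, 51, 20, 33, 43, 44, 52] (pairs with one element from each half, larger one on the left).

Count, for every r in R, how many entries of L exceed r:
r = 20: 50, 51 → 2
r = 33: 50, 51 → 2
r = 43: 50, 51 → 2
r = 44: 50, 51 → 2
r = 52: none → 0
Cross-inversions: 2 + 2 + 2 + 2 + 0 = 8

8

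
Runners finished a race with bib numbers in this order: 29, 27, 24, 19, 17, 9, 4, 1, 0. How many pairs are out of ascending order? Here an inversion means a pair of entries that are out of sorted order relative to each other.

36 inversions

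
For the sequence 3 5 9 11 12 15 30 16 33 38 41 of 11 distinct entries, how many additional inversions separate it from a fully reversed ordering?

54

Maximum inversions for 11 distinct elements is C(11, 2) = 11·10/2 = 55.
Current inversions — for each element, count later smaller elements:
3: 0
5: 0
9: 0
11: 0
12: 0
15: 0
30: 1
16: 0
33: 0
38: 0
41: 0
Current total: 0 + 0 + 0 + 0 + 0 + 0 + 1 + 0 + 0 + 0 + 0 = 1
Shortfall: 55 − 1 = 54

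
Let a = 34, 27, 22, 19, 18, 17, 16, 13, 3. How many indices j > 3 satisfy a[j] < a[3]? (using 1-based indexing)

The element at index 3 is 22.
Elements after it: 19, 18, 17, 16, 13, 3
Those smaller than 22: 19, 18, 17, 16, 13, 3

6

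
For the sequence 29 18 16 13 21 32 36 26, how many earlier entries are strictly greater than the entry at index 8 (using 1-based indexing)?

The element at index 8 is 26.
Elements before it: 29, 18, 16, 13, 21, 32, 36
Those larger than 26: 29, 32, 36

3 such elements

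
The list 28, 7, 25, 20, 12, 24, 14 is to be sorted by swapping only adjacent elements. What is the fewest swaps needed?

13

Each adjacent swap fixes exactly one inversion, so the minimum swap count equals the number of inversions.
Count inversions — for each element, later elements that are smaller:
28: 7, 25, 20, 12, 24, 14 → 6
7: none → 0
25: 20, 12, 24, 14 → 4
20: 12, 14 → 2
12: none → 0
24: 14 → 1
14: none → 0
Total inversions: 6 + 0 + 4 + 2 + 0 + 1 + 0 = 13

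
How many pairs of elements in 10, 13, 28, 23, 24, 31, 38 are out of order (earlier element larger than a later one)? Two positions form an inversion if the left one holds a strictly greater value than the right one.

Sweep left to right; for each value list the smaller values that follow it:
10: 0
13: 0
28: 2
23: 0
24: 0
31: 0
38: 0
Sum: 0 + 0 + 2 + 0 + 0 + 0 + 0 = 2

2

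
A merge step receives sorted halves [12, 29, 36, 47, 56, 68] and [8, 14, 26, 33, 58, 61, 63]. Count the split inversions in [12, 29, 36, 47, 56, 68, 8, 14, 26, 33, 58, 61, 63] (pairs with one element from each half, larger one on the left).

For each element r of the right run, count left-run elements greater than r:
r = 8: 12, 29, 36, 47, 56, 68 → 6
r = 14: 29, 36, 47, 56, 68 → 5
r = 26: 29, 36, 47, 56, 68 → 5
r = 33: 36, 47, 56, 68 → 4
r = 58: 68 → 1
r = 61: 68 → 1
r = 63: 68 → 1
Cross-inversions: 6 + 5 + 5 + 4 + 1 + 1 + 1 = 23

Cross-inversions: 23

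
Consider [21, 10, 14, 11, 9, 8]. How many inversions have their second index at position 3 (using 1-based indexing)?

1 such element

The element at index 3 is 14.
Elements before it: 21, 10
Those larger than 14: 21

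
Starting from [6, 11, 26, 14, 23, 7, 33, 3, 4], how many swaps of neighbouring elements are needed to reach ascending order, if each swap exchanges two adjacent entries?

20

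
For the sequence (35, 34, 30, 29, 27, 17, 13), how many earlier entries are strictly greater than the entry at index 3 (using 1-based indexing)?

2

The element at index 3 is 30.
Elements before it: 35, 34
Those larger than 30: 35, 34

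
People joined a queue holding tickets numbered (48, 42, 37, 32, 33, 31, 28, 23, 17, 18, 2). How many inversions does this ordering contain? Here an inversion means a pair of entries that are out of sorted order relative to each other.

53 inversions

Sweep left to right; for each value list the smaller values that follow it:
48: 10
42: 9
37: 8
32: 6
33: 6
31: 5
28: 4
23: 3
17: 1
18: 1
2: 0
Sum: 10 + 9 + 8 + 6 + 6 + 5 + 4 + 3 + 1 + 1 + 0 = 53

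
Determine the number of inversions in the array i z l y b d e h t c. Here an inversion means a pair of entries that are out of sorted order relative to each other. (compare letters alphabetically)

Element-by-element contributions:
i: 5
z: 8
l: 5
y: 6
b: 0
d: 1
e: 1
h: 1
t: 1
c: 0
Sum: 5 + 8 + 5 + 6 + 0 + 1 + 1 + 1 + 1 + 0 = 28

There are 28 inversions.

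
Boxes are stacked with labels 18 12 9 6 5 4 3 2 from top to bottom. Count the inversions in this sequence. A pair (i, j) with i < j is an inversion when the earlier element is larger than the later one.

Out-of-order pairs: 28

Count, for each position, how many later elements it exceeds:
18 → 12, 9, 6, 5, 4, 3, 2 → 7
12 → 9, 6, 5, 4, 3, 2 → 6
9 → 6, 5, 4, 3, 2 → 5
6 → 5, 4, 3, 2 → 4
5 → 4, 3, 2 → 3
4 → 3, 2 → 2
3 → 2 → 1
2 → none → 0
Sum: 7 + 6 + 5 + 4 + 3 + 2 + 1 + 0 = 28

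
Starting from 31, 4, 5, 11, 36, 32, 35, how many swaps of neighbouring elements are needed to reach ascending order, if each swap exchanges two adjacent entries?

There are 5 swaps.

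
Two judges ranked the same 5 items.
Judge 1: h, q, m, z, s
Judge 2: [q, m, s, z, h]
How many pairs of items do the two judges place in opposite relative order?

Assign each item its position (1..5) in the first ordering, then rewrite the second ordering as that position sequence:
positions: h→1, q→2, m→3, z→4, s→5
second ordering as positions: [2, 3, 5, 4, 1]
Discordant pairs = inversions in this position sequence.
2: 1 → 1
3: 1 → 1
5: 4, 1 → 2
4: 1 → 1
1: 0
Total: 1 + 1 + 2 + 1 + 0 = 5

5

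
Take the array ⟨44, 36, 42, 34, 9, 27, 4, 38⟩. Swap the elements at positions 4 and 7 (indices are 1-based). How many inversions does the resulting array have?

16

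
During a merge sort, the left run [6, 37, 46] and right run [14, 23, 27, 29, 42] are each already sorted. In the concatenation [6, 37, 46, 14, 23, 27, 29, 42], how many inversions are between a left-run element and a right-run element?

9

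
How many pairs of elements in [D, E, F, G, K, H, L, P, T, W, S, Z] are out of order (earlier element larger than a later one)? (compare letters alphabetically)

Element-by-element contributions:
D → none → 0
E → none → 0
F → none → 0
G → none → 0
K → H → 1
H → none → 0
L → none → 0
P → none → 0
T → S → 1
W → S → 1
S → none → 0
Z → none → 0
Sum: 0 + 0 + 0 + 0 + 1 + 0 + 0 + 0 + 1 + 1 + 0 + 0 = 3

3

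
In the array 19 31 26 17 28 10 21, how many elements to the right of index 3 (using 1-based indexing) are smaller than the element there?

3

The element at index 3 is 26.
Elements after it: 17, 28, 10, 21
Those smaller than 26: 17, 10, 21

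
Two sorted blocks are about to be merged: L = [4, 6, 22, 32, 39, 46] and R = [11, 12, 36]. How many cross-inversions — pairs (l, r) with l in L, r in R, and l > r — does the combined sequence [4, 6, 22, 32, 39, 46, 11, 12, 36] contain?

10

Take each right-half value and tally the left-half values above it:
r = 11: 22, 32, 39, 46 → 4
r = 12: 22, 32, 39, 46 → 4
r = 36: 39, 46 → 2
Cross-inversions: 4 + 4 + 2 = 10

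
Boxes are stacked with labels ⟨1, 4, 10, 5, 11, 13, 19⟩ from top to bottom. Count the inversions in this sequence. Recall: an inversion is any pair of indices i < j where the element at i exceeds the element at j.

1

Count, for each position, how many later elements it exceeds:
1: 0
4: 0
10: 1
5: 0
11: 0
13: 0
19: 0
Sum: 0 + 0 + 1 + 0 + 0 + 0 + 0 = 1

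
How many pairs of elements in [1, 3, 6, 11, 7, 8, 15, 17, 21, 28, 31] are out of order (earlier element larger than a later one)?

For each element, count later entries that are smaller:
1 → none → 0
3 → none → 0
6 → none → 0
11 → 7, 8 → 2
7 → none → 0
8 → none → 0
15 → none → 0
17 → none → 0
21 → none → 0
28 → none → 0
31 → none → 0
Sum: 0 + 0 + 0 + 2 + 0 + 0 + 0 + 0 + 0 + 0 + 0 = 2

Inversions: 2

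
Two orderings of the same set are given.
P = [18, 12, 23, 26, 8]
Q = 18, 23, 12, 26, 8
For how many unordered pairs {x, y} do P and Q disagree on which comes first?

1

Assign each item its position (1..5) in the first ordering, then rewrite the second ordering as that position sequence:
positions: 18→1, 12→2, 23→3, 26→4, 8→5
second ordering as positions: [1, 3, 2, 4, 5]
Discordant pairs = inversions in this position sequence.
1: 0
3: 2 → 1
2: 0
4: 0
5: 0
Total: 0 + 1 + 0 + 0 + 0 = 1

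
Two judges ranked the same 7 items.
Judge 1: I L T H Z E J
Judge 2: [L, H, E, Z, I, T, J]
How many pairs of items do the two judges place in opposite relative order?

Assign each item its position (1..7) in the first ordering, then rewrite the second ordering as that position sequence:
positions: I→1, L→2, T→3, H→4, Z→5, E→6, J→7
second ordering as positions: [2, 4, 6, 5, 1, 3, 7]
Discordant pairs = inversions in this position sequence.
2: 1 → 1
4: 1, 3 → 2
6: 5, 1, 3 → 3
5: 1, 3 → 2
1: 0
3: 0
7: 0
Total: 1 + 2 + 3 + 2 + 0 + 0 + 0 = 8

8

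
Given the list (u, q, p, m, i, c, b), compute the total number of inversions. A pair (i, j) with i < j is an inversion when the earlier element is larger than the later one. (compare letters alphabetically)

For each element, count later entries that are smaller:
u → q, p, m, i, c, b → 6
q → p, m, i, c, b → 5
p → m, i, c, b → 4
m → i, c, b → 3
i → c, b → 2
c → b → 1
b → none → 0
Sum: 6 + 5 + 4 + 3 + 2 + 1 + 0 = 21

Out-of-order pairs: 21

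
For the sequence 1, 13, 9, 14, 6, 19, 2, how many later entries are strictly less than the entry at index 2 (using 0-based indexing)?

2

The element at index 2 is 9.
Elements after it: 14, 6, 19, 2
Those smaller than 9: 6, 2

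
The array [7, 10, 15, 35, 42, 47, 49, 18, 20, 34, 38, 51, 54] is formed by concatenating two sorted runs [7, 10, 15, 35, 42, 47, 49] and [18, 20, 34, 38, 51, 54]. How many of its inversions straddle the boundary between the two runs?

Count, for every r in R, how many entries of L exceed r:
r = 18: 35, 42, 47, 49 → 4
r = 20: 35, 42, 47, 49 → 4
r = 34: 35, 42, 47, 49 → 4
r = 38: 42, 47, 49 → 3
r = 51: none → 0
r = 54: none → 0
Cross-inversions: 4 + 4 + 4 + 3 + 0 + 0 = 15

15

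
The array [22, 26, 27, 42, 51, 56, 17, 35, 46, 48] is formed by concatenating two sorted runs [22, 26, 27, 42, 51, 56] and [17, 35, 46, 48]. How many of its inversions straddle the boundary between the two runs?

Count, for every r in R, how many entries of L exceed r:
r = 17: 22, 26, 27, 42, 51, 56 → 6
r = 35: 42, 51, 56 → 3
r = 46: 51, 56 → 2
r = 48: 51, 56 → 2
Cross-inversions: 6 + 3 + 2 + 2 = 13

13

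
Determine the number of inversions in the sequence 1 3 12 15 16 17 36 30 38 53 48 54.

Sweep left to right; for each value list the smaller values that follow it:
1 → none → 0
3 → none → 0
12 → none → 0
15 → none → 0
16 → none → 0
17 → none → 0
36 → 30 → 1
30 → none → 0
38 → none → 0
53 → 48 → 1
48 → none → 0
54 → none → 0
Sum: 0 + 0 + 0 + 0 + 0 + 0 + 1 + 0 + 0 + 1 + 0 + 0 = 2

2 inversions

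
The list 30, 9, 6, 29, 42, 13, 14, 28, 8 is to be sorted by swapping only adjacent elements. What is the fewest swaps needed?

20

The minimum number of adjacent swaps to sort an array equals its inversion count, since every such swap removes exactly one inversion.
Count inversions — for each element, later elements that are smaller:
30: 9, 6, 29, 13, 14, 28, 8 → 7
9: 6, 8 → 2
6: none → 0
29: 13, 14, 28, 8 → 4
42: 13, 14, 28, 8 → 4
13: 8 → 1
14: 8 → 1
28: 8 → 1
8: none → 0
Total inversions: 7 + 2 + 0 + 4 + 4 + 1 + 1 + 1 + 0 = 20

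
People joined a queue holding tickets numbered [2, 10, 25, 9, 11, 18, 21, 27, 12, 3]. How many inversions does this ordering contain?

For each element, count later entries that are smaller:
2: 0
10: 2
25: 6
9: 1
11: 1
18: 2
21: 2
27: 2
12: 1
3: 0
Sum: 0 + 2 + 6 + 1 + 1 + 2 + 2 + 2 + 1 + 0 = 17

There are 17 out-of-order pairs.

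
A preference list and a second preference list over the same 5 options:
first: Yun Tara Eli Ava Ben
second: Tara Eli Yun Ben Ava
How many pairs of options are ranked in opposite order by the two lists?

Assign each item its position (1..5) in the first ordering, then rewrite the second ordering as that position sequence:
positions: Yun→1, Tara→2, Eli→3, Ava→4, Ben→5
second ordering as positions: [2, 3, 1, 5, 4]
Discordant pairs = inversions in this position sequence.
2: 1 → 1
3: 1 → 1
1: 0
5: 4 → 1
4: 0
Total: 1 + 1 + 0 + 1 + 0 = 3

3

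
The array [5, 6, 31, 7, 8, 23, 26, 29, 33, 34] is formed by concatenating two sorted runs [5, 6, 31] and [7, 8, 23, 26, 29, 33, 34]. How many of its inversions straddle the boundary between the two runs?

For each element r of the right run, count left-run elements greater than r:
r = 7: 31 → 1
r = 8: 31 → 1
r = 23: 31 → 1
r = 26: 31 → 1
r = 29: 31 → 1
r = 33: none → 0
r = 34: none → 0
Cross-inversions: 1 + 1 + 1 + 1 + 1 + 0 + 0 = 5

5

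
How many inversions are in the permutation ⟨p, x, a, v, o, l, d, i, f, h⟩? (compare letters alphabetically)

Out-of-order pairs: 32

Sweep left to right; for each value list the smaller values that follow it:
p → a, o, l, d, i, f, h → 7
x → a, v, o, l, d, i, f, h → 8
a → none → 0
v → o, l, d, i, f, h → 6
o → l, d, i, f, h → 5
l → d, i, f, h → 4
d → none → 0
i → f, h → 2
f → none → 0
h → none → 0
Sum: 7 + 8 + 0 + 6 + 5 + 4 + 0 + 2 + 0 + 0 = 32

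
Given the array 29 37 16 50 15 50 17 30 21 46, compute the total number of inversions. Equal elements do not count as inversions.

20

Sweep left to right; for each value list the smaller values that follow it:
29 → 16, 15, 17, 21 → 4
37 → 16, 15, 17, 30, 21 → 5
16 → 15 → 1
50 → 15, 17, 30, 21, 46 → 5
15 → none → 0
50 → 17, 30, 21, 46 → 4
17 → none → 0
30 → 21 → 1
21 → none → 0
46 → none → 0
Sum: 4 + 5 + 1 + 5 + 0 + 4 + 0 + 1 + 0 + 0 = 20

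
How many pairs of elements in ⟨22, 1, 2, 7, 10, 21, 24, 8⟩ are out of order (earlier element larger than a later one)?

9

Element-by-element contributions:
22: 6
1: 0
2: 0
7: 0
10: 1
21: 1
24: 1
8: 0
Sum: 6 + 0 + 0 + 0 + 1 + 1 + 1 + 0 = 9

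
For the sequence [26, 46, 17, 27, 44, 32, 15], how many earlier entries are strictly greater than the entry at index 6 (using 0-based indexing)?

6

The element at index 6 is 15.
Elements before it: 26, 46, 17, 27, 44, 32
Those larger than 15: 26, 46, 17, 27, 44, 32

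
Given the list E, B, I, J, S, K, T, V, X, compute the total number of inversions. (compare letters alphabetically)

Count, for each position, how many later elements it exceeds:
E: 1
B: 0
I: 0
J: 0
S: 1
K: 0
T: 0
V: 0
X: 0
Sum: 1 + 0 + 0 + 0 + 1 + 0 + 0 + 0 + 0 = 2

There are 2 inversions.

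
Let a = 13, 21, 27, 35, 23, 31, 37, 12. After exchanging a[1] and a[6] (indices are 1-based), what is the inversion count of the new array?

There are 17 inversions.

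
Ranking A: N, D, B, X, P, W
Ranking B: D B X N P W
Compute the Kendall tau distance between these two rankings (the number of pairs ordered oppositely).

Assign each item its position (1..6) in the first ordering, then rewrite the second ordering as that position sequence:
positions: N→1, D→2, B→3, X→4, P→5, W→6
second ordering as positions: [2, 3, 4, 1, 5, 6]
Discordant pairs = inversions in this position sequence.
2: 1 → 1
3: 1 → 1
4: 1 → 1
1: 0
5: 0
6: 0
Total: 1 + 1 + 1 + 0 + 0 + 0 = 3

3 discordant pairs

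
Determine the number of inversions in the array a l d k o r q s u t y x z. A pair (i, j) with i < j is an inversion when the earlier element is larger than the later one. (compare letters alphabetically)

Sweep left to right; for each value list the smaller values that follow it:
a → none → 0
l → d, k → 2
d → none → 0
k → none → 0
o → none → 0
r → q → 1
q → none → 0
s → none → 0
u → t → 1
t → none → 0
y → x → 1
x → none → 0
z → none → 0
Sum: 0 + 2 + 0 + 0 + 0 + 1 + 0 + 0 + 1 + 0 + 1 + 0 + 0 = 5

5 out-of-order pairs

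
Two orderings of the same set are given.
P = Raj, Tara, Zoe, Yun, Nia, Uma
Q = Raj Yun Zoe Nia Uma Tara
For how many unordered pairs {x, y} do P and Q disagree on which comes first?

5

Assign each item its position (1..6) in the first ordering, then rewrite the second ordering as that position sequence:
positions: Raj→1, Tara→2, Zoe→3, Yun→4, Nia→5, Uma→6
second ordering as positions: [1, 4, 3, 5, 6, 2]
Discordant pairs = inversions in this position sequence.
1: 0
4: 3, 2 → 2
3: 2 → 1
5: 2 → 1
6: 2 → 1
2: 0
Total: 0 + 2 + 1 + 1 + 1 + 0 = 5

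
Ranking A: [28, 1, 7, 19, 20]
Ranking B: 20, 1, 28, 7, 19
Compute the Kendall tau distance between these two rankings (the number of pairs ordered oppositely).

Discordant pairs: 5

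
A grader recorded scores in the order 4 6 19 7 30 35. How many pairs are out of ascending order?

Inversion pairs (indices are 1-based):
(3,4): 19 > 7
That's 1 pair.

1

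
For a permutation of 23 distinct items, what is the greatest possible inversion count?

253 inversions

A reversed (strictly descending) arrangement makes every pair an inversion, giving C(23, 2) inversions.
C(23, 2) = 23·22/2 = 253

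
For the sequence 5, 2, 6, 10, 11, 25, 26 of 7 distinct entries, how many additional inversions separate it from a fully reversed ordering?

20 inversions short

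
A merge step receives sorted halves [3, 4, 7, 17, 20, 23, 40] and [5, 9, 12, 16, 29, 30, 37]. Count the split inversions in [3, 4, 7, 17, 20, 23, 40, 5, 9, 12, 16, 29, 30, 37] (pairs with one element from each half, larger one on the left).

For each element r of the right run, count left-run elements greater than r:
r = 5: 7, 17, 20, 23, 40 → 5
r = 9: 17, 20, 23, 40 → 4
r = 12: 17, 20, 23, 40 → 4
r = 16: 17, 20, 23, 40 → 4
r = 29: 40 → 1
r = 30: 40 → 1
r = 37: 40 → 1
Cross-inversions: 5 + 4 + 4 + 4 + 1 + 1 + 1 = 20

Cross-inversions: 20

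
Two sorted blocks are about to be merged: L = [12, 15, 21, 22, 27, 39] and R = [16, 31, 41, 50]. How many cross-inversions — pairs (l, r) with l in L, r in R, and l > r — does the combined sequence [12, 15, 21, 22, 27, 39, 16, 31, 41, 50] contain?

Take each right-half value and tally the left-half values above it:
r = 16: 21, 22, 27, 39 → 4
r = 31: 39 → 1
r = 41: none → 0
r = 50: none → 0
Cross-inversions: 4 + 1 + 0 + 0 = 5

Split inversions: 5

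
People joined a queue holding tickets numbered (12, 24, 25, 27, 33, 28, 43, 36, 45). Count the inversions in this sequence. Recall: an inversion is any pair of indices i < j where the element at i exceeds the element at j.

2 out-of-order pairs

Sweep left to right; for each value list the smaller values that follow it:
12: 0
24: 0
25: 0
27: 0
33: 1
28: 0
43: 1
36: 0
45: 0
Sum: 0 + 0 + 0 + 0 + 1 + 0 + 1 + 0 + 0 = 2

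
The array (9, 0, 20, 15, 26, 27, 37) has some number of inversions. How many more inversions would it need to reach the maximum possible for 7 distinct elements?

19

Maximum inversions for 7 distinct elements is C(7, 2) = 7·6/2 = 21.
Current inversions — for each element, count later smaller elements:
9: 1
0: 0
20: 1
15: 0
26: 0
27: 0
37: 0
Current total: 1 + 0 + 1 + 0 + 0 + 0 + 0 = 2
Shortfall: 21 − 2 = 19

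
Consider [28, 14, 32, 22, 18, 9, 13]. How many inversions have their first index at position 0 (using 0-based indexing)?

5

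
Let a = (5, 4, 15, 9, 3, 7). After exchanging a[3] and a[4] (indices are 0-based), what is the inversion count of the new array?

Inversions: 7

Positions 3 and 4 hold 9 and 3; after swapping, the array is [5, 4, 15, 3, 9, 7].
Element-by-element contributions:
5: 2
4: 1
15: 3
3: 0
9: 1
7: 0
Sum: 2 + 1 + 3 + 0 + 1 + 0 = 7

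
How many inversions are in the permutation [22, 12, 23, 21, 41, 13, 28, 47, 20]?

Count, for each position, how many later elements it exceeds:
22: 4
12: 0
23: 3
21: 2
41: 3
13: 0
28: 1
47: 1
20: 0
Sum: 4 + 0 + 3 + 2 + 3 + 0 + 1 + 1 + 0 = 14

14 inversions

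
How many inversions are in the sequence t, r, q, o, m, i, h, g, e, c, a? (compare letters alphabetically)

For each element, count later entries that are smaller:
t → r, q, o, m, i, h, g, e, c, a → 10
r → q, o, m, i, h, g, e, c, a → 9
q → o, m, i, h, g, e, c, a → 8
o → m, i, h, g, e, c, a → 7
m → i, h, g, e, c, a → 6
i → h, g, e, c, a → 5
h → g, e, c, a → 4
g → e, c, a → 3
e → c, a → 2
c → a → 1
a → none → 0
Sum: 10 + 9 + 8 + 7 + 6 + 5 + 4 + 3 + 2 + 1 + 0 = 55

55 inversions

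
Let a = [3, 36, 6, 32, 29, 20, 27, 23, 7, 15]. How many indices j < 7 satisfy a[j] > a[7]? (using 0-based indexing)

4 such elements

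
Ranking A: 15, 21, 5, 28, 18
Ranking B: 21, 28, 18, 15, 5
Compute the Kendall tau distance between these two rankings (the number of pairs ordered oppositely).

5 discordant pairs

Assign each item its position (1..5) in the first ordering, then rewrite the second ordering as that position sequence:
positions: 15→1, 21→2, 5→3, 28→4, 18→5
second ordering as positions: [2, 4, 5, 1, 3]
Discordant pairs = inversions in this position sequence.
2: 1 → 1
4: 1, 3 → 2
5: 1, 3 → 2
1: 0
3: 0
Total: 1 + 2 + 2 + 0 + 0 = 5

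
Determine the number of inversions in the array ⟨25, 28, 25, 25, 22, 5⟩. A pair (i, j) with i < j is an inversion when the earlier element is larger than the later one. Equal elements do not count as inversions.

11

For each element, count later entries that are smaller:
25 → 22, 5 → 2
28 → 25, 25, 22, 5 → 4
25 → 22, 5 → 2
25 → 22, 5 → 2
22 → 5 → 1
5 → none → 0
Sum: 2 + 4 + 2 + 2 + 1 + 0 = 11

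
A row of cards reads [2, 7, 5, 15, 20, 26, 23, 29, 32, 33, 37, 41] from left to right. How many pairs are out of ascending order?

For each element, count later entries that are smaller:
2 → none → 0
7 → 5 → 1
5 → none → 0
15 → none → 0
20 → none → 0
26 → 23 → 1
23 → none → 0
29 → none → 0
32 → none → 0
33 → none → 0
37 → none → 0
41 → none → 0
Sum: 0 + 1 + 0 + 0 + 0 + 1 + 0 + 0 + 0 + 0 + 0 + 0 = 2

2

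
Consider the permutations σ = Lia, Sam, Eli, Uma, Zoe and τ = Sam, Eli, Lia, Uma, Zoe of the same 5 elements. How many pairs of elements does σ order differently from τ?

Assign each item its position (1..5) in the first ordering, then rewrite the second ordering as that position sequence:
positions: Lia→1, Sam→2, Eli→3, Uma→4, Zoe→5
second ordering as positions: [2, 3, 1, 4, 5]
Discordant pairs = inversions in this position sequence.
2: 1 → 1
3: 1 → 1
1: 0
4: 0
5: 0
Total: 1 + 1 + 0 + 0 + 0 = 2

Discordant pairs: 2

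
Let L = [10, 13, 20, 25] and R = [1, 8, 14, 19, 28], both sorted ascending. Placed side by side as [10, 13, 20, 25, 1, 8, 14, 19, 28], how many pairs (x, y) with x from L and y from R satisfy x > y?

For each element r of the right run, count left-run elements greater than r:
r = 1: 10, 13, 20, 25 → 4
r = 8: 10, 13, 20, 25 → 4
r = 14: 20, 25 → 2
r = 19: 20, 25 → 2
r = 28: none → 0
Cross-inversions: 4 + 4 + 2 + 2 + 0 = 12

12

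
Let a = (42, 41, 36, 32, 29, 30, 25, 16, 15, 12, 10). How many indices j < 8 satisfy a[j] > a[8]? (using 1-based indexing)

7

The element at index 8 is 16.
Elements before it: 42, 41, 36, 32, 29, 30, 25
Those larger than 16: 42, 41, 36, 32, 29, 30, 25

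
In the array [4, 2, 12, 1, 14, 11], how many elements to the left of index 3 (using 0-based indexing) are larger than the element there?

3 such elements

The element at index 3 is 1.
Elements before it: 4, 2, 12
Those larger than 1: 4, 2, 12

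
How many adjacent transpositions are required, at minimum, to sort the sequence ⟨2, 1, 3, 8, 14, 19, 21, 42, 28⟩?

2 swaps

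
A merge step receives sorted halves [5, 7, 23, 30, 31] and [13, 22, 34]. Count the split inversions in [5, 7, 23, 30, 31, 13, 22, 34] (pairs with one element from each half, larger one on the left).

For each element r of the right run, count left-run elements greater than r:
r = 13: 23, 30, 31 → 3
r = 22: 23, 30, 31 → 3
r = 34: none → 0
Cross-inversions: 3 + 3 + 0 = 6

6 cross-inversions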